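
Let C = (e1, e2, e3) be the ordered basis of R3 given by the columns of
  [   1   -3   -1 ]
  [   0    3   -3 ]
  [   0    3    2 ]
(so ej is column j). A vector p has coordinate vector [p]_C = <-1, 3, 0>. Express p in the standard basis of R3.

The coordinates say p = -e1 + 3e2 + 0·e3; adding the scaled basis vectors gives <-10, 9, 9>.

<-10, 9, 9>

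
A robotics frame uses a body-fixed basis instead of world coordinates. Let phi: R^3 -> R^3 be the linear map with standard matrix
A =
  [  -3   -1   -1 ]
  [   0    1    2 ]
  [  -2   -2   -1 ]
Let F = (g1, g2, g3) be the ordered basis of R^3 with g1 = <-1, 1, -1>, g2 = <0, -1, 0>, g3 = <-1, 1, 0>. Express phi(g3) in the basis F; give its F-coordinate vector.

Compute phi(g3) = A g3 = <2, 1, 0> in standard coordinates.
Then write this in F-coordinates: solve for y in y_1 g1 + ... + y_3 g3 = <2, 1, 0>.
This gives y = <0, -3, -2>, which is column 3 of [phi]_F.

<0, -3, -2>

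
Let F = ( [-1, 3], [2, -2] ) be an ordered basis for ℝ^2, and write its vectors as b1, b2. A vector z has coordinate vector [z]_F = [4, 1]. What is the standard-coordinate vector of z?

[-2, 10]

The coordinates say z = 4b1 + b2; adding the scaled basis vectors gives [-2, 10].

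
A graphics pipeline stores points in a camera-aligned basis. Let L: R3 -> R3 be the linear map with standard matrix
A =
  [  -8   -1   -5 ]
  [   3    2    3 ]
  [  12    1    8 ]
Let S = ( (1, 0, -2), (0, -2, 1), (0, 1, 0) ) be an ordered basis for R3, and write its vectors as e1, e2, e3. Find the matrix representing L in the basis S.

[[2, -3, -1], [0, 0, -1], [-3, -1, 0]]

Let P have columns e1, ..., e3. Then [L]_S = P^(-1) A P.
Here det P = -1, so P^(-1) is integer; computing A P first and then P^(-1)(A P) gives [[2, -3, -1], [0, 0, -1], [-3, -1, 0]].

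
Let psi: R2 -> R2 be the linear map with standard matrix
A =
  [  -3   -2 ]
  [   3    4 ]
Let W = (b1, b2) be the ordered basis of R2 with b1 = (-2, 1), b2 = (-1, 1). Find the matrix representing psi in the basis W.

[[-2, -2], [0, 3]]

Let P have columns b1, b2. Then [psi]_W = P^(-1) A P.
Here det P = -1, so P^(-1) is integer; computing A P first and then P^(-1)(A P) gives [[-2, -2], [0, 3]].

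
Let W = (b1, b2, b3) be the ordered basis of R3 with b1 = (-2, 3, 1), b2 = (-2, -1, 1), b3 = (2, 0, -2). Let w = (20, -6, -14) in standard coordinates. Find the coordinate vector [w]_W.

(-3, -3, 4)

[w]_W is the unique c with M c = w, where M has columns b1, ..., b3.
Row-reducing the augmented matrix [M | w] gives c = (-3, -3, 4).
Check: -3b1 - 3b2 + 4b3 = (20, -6, -14).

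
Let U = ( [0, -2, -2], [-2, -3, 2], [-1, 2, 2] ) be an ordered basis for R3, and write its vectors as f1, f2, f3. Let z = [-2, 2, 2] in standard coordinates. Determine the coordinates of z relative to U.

[1, 0, 2]

We seek scalars with c_1 f1 + ... + c_3 f3 = z; equivalently solve M c = z where the columns of M are f1, ..., f3.
Row-reducing the augmented matrix [M | z] gives c = (1, 0, 2).
Check: f1 + 0·f2 + 2f3 = [-2, 2, 2].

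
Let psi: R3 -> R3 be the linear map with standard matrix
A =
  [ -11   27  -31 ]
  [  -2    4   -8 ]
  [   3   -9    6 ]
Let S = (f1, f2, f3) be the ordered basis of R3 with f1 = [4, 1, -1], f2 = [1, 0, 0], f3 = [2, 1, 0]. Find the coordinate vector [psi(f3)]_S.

[3, -1, -3]

Column 3 of [psi]_S is the S-coordinate vector of psi(f3).
In standard coordinates psi(f3) = A f3 = [5, 0, -3].
Converting to S: [5, 0, -3] = 3f1 - f2 - 3f3, so the coordinate vector is [3, -1, -3].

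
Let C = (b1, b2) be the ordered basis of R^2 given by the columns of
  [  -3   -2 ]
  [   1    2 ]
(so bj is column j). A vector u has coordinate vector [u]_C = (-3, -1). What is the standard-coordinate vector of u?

(11, -5)

The coordinates say u = -3b1 - b2; adding the scaled basis vectors gives (11, -5).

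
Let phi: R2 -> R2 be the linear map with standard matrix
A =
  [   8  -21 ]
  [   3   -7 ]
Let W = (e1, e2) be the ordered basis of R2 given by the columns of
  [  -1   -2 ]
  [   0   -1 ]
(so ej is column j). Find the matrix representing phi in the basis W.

Let P have columns e1, e2. Then [phi]_W = P^(-1) A P.
Here det P = 1, so P^(-1) is integer; computing A P first and then P^(-1)(A P) gives [[2, -3], [3, -1]].

[[2, -3], [3, -1]]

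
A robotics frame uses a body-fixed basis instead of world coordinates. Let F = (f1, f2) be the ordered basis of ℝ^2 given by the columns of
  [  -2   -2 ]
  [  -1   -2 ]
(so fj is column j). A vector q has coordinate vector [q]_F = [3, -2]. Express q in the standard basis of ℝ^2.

[-2, 1]

By definition q = 3f1 - 2f2.
Summing componentwise gives [-2, 1].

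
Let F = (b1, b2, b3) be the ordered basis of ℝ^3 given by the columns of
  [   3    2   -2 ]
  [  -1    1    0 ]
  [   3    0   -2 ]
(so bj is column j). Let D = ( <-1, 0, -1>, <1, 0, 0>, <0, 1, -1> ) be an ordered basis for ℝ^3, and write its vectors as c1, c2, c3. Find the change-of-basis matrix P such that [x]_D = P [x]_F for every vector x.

Column j of P is [bj]_D, since P maps F-coordinates to D-coordinates.
Expressing b1 in D: b1 = -2c1 + c2 - c3, so column 1 of P is <-2, 1, -1>.
Doing the same for each bj gives P = [[-2, -1, 2], [1, 1, 0], [-1, 1, 0]].

[[-2, -1, 2], [1, 1, 0], [-1, 1, 0]]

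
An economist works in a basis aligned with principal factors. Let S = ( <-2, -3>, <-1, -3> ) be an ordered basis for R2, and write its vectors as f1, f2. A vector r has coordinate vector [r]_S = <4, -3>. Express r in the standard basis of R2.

r = M [r]_S, where M has columns f1, f2.
Carrying out the matrix-vector product, r = <-5, -3>.

<-5, -3>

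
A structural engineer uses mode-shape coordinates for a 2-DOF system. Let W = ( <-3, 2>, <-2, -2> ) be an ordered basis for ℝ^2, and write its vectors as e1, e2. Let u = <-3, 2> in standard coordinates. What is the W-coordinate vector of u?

<1, 0>

Write u = c_1 e1 + c_2 e2 and solve for the c_i.
System: -3c_1 - 2c_2 = -3, 2c_1 - 2c_2 = 2; solving gives c_1 = 1, c_2 = 0.
Check: e1 + 0·e2 = <-3, 2>.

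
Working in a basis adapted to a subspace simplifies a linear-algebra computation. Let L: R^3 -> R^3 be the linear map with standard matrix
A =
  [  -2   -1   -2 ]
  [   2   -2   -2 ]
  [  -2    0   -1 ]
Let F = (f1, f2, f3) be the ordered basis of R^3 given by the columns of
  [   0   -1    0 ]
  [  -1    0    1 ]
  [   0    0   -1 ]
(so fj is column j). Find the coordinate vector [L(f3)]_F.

Column 3 of [L]_F is the F-coordinate vector of L(f3).
In standard coordinates L(f3) = A f3 = [1, 0, 1].
Converting to F: [1, 0, 1] = -f1 - f2 - f3, so the coordinate vector is [-1, -1, -1].

[-1, -1, -1]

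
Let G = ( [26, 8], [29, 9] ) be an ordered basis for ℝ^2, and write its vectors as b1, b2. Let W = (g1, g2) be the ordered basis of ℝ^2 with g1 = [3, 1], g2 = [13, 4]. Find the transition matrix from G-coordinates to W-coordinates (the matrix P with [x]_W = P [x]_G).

[[0, 1], [2, 2]]

Let M have columns bj and N have columns gj. Then for every x, N [x]_W = x = M [x]_G, so P = N^(-1) M.
Since det N = -1, N^(-1) has integer entries; multiplying gives P = [[0, 1], [2, 2]].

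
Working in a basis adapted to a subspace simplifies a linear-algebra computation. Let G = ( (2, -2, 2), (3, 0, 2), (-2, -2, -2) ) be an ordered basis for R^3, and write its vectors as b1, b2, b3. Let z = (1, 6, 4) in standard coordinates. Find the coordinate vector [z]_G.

Write z = c_1 b1 + ... + c_3 b3 and solve for the c_i.
Gaussian elimination on [M | z] yields c = (1, -3, -4).
Check: b1 - 3b2 - 4b3 = (1, 6, 4).

(1, -3, -4)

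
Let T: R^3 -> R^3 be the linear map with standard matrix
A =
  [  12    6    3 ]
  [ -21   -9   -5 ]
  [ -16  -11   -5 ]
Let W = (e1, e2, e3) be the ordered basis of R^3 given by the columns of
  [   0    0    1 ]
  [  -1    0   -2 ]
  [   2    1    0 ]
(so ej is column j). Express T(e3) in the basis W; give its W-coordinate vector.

Column 3 of [T]_W is the W-coordinate vector of T(e3).
In standard coordinates T(e3) = A e3 = (0, -3, 6).
Converting to W: (0, -3, 6) = 3e1 + 0·e2 + 0·e3, so the coordinate vector is (3, 0, 0).

(3, 0, 0)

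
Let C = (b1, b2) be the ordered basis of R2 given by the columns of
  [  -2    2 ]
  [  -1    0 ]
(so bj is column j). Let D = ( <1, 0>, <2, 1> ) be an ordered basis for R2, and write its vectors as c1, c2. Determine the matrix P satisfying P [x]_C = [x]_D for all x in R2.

Take x = bj: its C-coordinates are the j-th standard unit vector, so P e_j — column j of P — equals [bj]_D.
b1 = 0·c1 - c2, giving column 1 = <0, -1>; repeating for each j gives P = [[0, 2], [-1, 0]].

[[0, 2], [-1, 0]]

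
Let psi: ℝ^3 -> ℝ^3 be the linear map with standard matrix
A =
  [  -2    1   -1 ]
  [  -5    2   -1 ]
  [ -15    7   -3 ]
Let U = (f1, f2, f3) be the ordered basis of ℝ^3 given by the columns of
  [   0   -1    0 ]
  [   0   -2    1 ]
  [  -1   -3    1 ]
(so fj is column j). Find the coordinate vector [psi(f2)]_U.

Column 2 of [psi]_U is the U-coordinate vector of psi(f2).
In standard coordinates psi(f2) = A f2 = (3, 4, 10).
Converting to U: (3, 4, 10) = -3f1 - 3f2 - 2f3, so the coordinate vector is (-3, -3, -2).

(-3, -3, -2)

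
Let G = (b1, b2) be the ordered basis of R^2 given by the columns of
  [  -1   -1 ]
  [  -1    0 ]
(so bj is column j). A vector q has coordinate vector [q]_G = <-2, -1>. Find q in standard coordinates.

q = M [q]_G, where M has columns b1, b2.
Carrying out the matrix-vector product, q = <3, 2>.

<3, 2>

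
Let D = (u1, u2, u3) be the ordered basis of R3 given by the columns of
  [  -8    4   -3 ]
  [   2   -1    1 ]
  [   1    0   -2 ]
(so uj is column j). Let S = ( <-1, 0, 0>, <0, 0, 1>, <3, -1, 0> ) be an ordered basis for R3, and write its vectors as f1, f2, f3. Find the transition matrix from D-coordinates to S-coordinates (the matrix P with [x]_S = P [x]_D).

[[2, -1, 0], [1, 0, -2], [-2, 1, -1]]

Take x = uj: its D-coordinates are the j-th standard unit vector, so P e_j — column j of P — equals [uj]_S.
u1 = 2f1 + f2 - 2f3, giving column 1 = <2, 1, -2>; repeating for each j gives P = [[2, -1, 0], [1, 0, -2], [-2, 1, -1]].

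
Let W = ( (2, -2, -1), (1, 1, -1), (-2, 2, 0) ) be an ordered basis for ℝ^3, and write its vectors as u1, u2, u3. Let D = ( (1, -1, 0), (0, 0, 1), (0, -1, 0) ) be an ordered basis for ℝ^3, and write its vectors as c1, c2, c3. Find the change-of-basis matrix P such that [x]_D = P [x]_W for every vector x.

Column j of P is [uj]_D, since P maps W-coordinates to D-coordinates.
Expressing u1 in D: u1 = 2c1 - c2 + 0·c3, so column 1 of P is (2, -1, 0).
Doing the same for each uj gives P = [[2, 1, -2], [-1, -1, 0], [0, -2, 0]].

[[2, 1, -2], [-1, -1, 0], [0, -2, 0]]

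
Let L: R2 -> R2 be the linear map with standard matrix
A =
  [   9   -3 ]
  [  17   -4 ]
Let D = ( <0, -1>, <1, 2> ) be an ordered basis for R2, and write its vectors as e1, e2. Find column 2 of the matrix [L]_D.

Compute L(e2) = A e2 = <3, 9> in standard coordinates.
Then write this in D-coordinates: solve for y in y_1 e1 + y_2 e2 = <3, 9>.
This gives y = <-3, 3>, which is column 2 of [L]_D.

<-3, 3>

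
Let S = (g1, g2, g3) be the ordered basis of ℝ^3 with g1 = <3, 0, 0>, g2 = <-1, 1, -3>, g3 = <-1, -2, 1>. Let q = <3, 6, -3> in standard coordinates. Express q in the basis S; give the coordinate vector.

<0, 0, -3>

We seek scalars with c_1 g1 + ... + c_3 g3 = q; equivalently solve M c = q where the columns of M are g1, ..., g3.
Row-reducing the augmented matrix [M | q] gives c = (0, 0, -3).
Check: 0·g1 + 0·g2 - 3g3 = <3, 6, -3>.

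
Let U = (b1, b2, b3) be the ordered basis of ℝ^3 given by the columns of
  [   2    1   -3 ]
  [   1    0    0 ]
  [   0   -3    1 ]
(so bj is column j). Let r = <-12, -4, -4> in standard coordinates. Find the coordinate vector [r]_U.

<-4, 2, 2>

We seek scalars with c_1 b1 + ... + c_3 b3 = r; equivalently solve M c = r where the columns of M are b1, ..., b3.
Solving this 3x3 system gives c = (-4, 2, 2).
Check: -4b1 + 2b2 + 2b3 = <-12, -4, -4>.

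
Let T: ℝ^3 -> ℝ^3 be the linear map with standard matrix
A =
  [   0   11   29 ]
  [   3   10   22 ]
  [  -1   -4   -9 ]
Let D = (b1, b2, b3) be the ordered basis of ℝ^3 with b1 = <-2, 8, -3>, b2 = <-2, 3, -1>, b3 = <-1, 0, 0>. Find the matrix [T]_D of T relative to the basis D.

The j-th column of [T]_D is [T(bj)]_D.
T(b1) = A b1 = <1, 8, -3> = b1 + 0·b2 - 3b3, so column 1 is <1, 0, -3>.
Repeating for b2, b3 and assembling the columns gives [[1, 1, 0], [0, -2, -1], [-3, -2, 2]].

[[1, 1, 0], [0, -2, -1], [-3, -2, 2]]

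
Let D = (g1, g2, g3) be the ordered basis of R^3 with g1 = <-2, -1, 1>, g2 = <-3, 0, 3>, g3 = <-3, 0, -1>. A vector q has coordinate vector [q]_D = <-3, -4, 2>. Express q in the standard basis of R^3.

<12, 3, -17>

The coordinates say q = -3g1 - 4g2 + 2g3; adding the scaled basis vectors gives <12, 3, -17>.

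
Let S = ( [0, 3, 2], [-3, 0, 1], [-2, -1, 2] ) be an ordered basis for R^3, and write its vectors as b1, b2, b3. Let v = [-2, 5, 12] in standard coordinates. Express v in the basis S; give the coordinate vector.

[3, -2, 4]

We seek scalars with c_1 b1 + ... + c_3 b3 = v; equivalently solve M c = v where the columns of M are b1, ..., b3.
Solving this 3x3 system gives c = (3, -2, 4).
Check: 3b1 - 2b2 + 4b3 = [-2, 5, 12].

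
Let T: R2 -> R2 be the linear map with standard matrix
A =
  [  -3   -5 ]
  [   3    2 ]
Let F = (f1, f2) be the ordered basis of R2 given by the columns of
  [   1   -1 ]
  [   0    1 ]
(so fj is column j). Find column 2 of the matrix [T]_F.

(-3, -1)

Compute T(f2) = A f2 = (-2, -1) in standard coordinates.
Then write this in F-coordinates: solve for y in y_1 f1 + y_2 f2 = (-2, -1).
This gives y = (-3, -1), which is column 2 of [T]_F.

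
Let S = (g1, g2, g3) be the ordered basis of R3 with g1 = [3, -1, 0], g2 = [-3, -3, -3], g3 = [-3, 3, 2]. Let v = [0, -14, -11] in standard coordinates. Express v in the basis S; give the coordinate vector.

We seek scalars with c_1 g1 + ... + c_3 g3 = v; equivalently solve M c = v where the columns of M are g1, ..., g3.
Solving this 3x3 system gives c = (2, 3, -1).
Check: 2g1 + 3g2 - g3 = [0, -14, -11].

[2, 3, -1]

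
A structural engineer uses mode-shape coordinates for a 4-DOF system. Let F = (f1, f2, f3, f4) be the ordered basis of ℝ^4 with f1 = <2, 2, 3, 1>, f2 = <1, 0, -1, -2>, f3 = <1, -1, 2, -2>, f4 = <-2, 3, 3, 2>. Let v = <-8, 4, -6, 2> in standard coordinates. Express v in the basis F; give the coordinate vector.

<-2, 2, -2, 2>

We seek scalars with c_1 f1 + ... + c_4 f4 = v; equivalently solve M c = v where the columns of M are f1, ..., f4.
Solving this 4x4 system gives c = (-2, 2, -2, 2).
Check: -2f1 + 2f2 - 2f3 + 2f4 = <-8, 4, -6, 2>.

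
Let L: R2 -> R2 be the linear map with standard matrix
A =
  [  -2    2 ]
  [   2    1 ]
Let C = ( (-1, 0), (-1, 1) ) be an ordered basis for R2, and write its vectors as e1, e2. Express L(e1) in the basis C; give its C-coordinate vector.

Compute L(e1) = A e1 = (2, -2) in standard coordinates.
Then write this in C-coordinates: solve for y in y_1 e1 + y_2 e2 = (2, -2).
This gives y = (0, -2), which is column 1 of [L]_C.

(0, -2)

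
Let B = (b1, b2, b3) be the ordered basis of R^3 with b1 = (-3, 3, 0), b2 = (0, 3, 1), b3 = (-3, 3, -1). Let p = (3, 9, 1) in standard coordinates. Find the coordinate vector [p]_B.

(-4, 4, 3)

Write p = c_1 b1 + ... + c_3 b3 and solve for the c_i.
Gaussian elimination on [M | p] yields c = (-4, 4, 3).
Check: -4b1 + 4b2 + 3b3 = (3, 9, 1).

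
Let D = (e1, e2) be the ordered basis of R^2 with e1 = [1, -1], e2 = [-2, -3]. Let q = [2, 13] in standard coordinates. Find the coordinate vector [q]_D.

[-4, -3]

[q]_D is the unique c with M c = q, where M has columns e1, e2.
System: c_1 - 2c_2 = 2, -c_1 - 3c_2 = 13; solving gives c_1 = -4, c_2 = -3.
Check: -4e1 - 3e2 = [2, 13].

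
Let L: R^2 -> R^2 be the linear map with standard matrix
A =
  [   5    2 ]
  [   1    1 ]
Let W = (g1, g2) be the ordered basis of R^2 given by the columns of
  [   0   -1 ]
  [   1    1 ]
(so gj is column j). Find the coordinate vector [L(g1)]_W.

Compute L(g1) = A g1 = [2, 1] in standard coordinates.
Then write this in W-coordinates: solve for y in y_1 g1 + y_2 g2 = [2, 1].
This gives y = [3, -2], which is column 1 of [L]_W.

[3, -2]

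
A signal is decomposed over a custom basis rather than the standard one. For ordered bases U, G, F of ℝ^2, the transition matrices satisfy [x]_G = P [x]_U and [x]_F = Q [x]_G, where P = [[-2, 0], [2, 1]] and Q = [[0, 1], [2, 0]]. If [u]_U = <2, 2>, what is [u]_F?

<6, -8>

First [u]_G = P [u]_U = <-4, 6>.
Then [u]_F = Q [u]_G = <6, -8>.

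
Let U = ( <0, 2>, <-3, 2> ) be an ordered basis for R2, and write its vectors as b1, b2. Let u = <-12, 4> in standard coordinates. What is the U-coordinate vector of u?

Write u = c_1 b1 + c_2 b2 and solve for the c_i.
System: 0c_1 - 3c_2 = -12, 2c_1 + 2c_2 = 4; solving gives c_1 = -2, c_2 = 4.
Check: -2b1 + 4b2 = <-12, 4>.

<-2, 4>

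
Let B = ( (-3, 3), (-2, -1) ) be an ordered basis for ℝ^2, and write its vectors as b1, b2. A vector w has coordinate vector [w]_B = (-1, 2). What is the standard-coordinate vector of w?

The coordinates say w = -b1 + 2b2; adding the scaled basis vectors gives (-1, -5).

(-1, -5)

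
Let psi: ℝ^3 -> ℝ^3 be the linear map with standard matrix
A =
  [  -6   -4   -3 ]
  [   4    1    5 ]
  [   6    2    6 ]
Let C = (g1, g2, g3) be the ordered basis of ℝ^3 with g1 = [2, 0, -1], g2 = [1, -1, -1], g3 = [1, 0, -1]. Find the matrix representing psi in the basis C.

The j-th column of [psi]_C is [psi(gj)]_C.
psi(g1) = A g1 = [-9, 3, 6] = -3g1 - 3g2 + 0·g3, so column 1 is [-3, -3, 0].
Repeating for g2, g3 and assembling the columns gives [[-3, -1, -3], [-3, 2, 1], [0, 1, 2]].

[[-3, -1, -3], [-3, 2, 1], [0, 1, 2]]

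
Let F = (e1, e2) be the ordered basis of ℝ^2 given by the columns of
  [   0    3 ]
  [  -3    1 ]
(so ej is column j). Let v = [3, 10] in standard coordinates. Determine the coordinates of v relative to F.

Write v = c_1 e1 + c_2 e2 and solve for the c_i.
System: 0c_1 + 3c_2 = 3, -3c_1 + c_2 = 10; solving gives c_1 = -3, c_2 = 1.
Check: -3e1 + e2 = [3, 10].

[-3, 1]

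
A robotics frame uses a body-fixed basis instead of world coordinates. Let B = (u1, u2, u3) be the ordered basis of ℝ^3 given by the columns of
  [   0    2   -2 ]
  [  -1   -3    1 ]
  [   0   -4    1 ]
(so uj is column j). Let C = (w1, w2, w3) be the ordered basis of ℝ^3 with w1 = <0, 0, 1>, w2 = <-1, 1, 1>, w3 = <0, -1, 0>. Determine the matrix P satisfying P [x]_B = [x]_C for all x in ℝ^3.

Column j of P is [uj]_C, since P maps B-coordinates to C-coordinates.
Expressing u1 in C: u1 = 0·w1 + 0·w2 + w3, so column 1 of P is <0, 0, 1>.
Doing the same for each uj gives P = [[0, -2, -1], [0, -2, 2], [1, 1, 1]].

[[0, -2, -1], [0, -2, 2], [1, 1, 1]]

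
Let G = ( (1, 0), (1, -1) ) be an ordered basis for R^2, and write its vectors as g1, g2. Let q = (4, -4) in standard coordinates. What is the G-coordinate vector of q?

(0, 4)

We seek scalars with c_1 g1 + c_2 g2 = q; equivalently solve M c = q where the columns of M are g1, g2.
System: c_1 + c_2 = 4, 0c_1 - c_2 = -4; solving gives c_1 = 0, c_2 = 4.
Check: 0·g1 + 4g2 = (4, -4).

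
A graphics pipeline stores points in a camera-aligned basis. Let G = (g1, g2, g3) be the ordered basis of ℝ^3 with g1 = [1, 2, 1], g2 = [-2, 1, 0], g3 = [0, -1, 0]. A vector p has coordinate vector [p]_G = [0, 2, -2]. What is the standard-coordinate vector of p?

The coordinates say p = 0·g1 + 2g2 - 2g3; adding the scaled basis vectors gives [-4, 4, 0].

[-4, 4, 0]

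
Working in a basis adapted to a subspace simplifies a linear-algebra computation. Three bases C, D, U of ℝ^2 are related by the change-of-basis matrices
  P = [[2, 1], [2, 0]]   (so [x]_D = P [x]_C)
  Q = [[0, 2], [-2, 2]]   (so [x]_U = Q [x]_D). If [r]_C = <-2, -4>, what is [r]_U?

Apply P to get D-coordinates <-8, -4>, then Q to get U-coordinates.
The result is [r]_U = <-8, 8>.

<-8, 8>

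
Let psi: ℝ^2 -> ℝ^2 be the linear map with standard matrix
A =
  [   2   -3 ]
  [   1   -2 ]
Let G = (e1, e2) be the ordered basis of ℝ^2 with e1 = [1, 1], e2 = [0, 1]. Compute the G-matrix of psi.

The j-th column of [psi]_G is [psi(ej)]_G.
psi(e1) = A e1 = [-1, -1] = -e1 + 0·e2, so column 1 is [-1, 0].
Repeating for e2 and assembling the columns gives [[-1, -3], [0, 1]].

[[-1, -3], [0, 1]]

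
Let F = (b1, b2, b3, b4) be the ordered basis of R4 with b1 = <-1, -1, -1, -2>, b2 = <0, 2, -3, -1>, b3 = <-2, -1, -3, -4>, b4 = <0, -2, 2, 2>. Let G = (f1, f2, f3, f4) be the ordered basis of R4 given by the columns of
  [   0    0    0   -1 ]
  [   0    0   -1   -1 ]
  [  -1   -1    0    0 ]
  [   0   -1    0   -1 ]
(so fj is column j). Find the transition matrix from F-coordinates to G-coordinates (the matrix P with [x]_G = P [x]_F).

[[0, 2, 1, 0], [1, 1, 2, -2], [0, -2, -1, 2], [1, 0, 2, 0]]

Take x = bj: its F-coordinates are the j-th standard unit vector, so P e_j — column j of P — equals [bj]_G.
b1 = 0·f1 + f2 + 0·f3 + f4, giving column 1 = <0, 1, 0, 1>; repeating for each j gives P = [[0, 2, 1, 0], [1, 1, 2, -2], [0, -2, -1, 2], [1, 0, 2, 0]].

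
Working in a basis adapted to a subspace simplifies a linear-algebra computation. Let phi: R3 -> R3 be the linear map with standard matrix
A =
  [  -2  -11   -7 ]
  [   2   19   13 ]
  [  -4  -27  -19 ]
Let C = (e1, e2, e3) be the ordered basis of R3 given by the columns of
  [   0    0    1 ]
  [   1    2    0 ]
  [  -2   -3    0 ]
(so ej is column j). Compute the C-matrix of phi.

[[-1, -3, 2], [-3, 1, 0], [3, -1, -2]]

With P the matrix whose columns are e1, ..., e3, [phi]_C = P^(-1) A P.
Column by column: phi(e1) = A e1 = <3, -7, 11>; its C-coordinates <-1, -3, 3> give column 1.
Continuing for each basis vector yields [phi]_C = [[-1, -3, 2], [-3, 1, 0], [3, -1, -2]].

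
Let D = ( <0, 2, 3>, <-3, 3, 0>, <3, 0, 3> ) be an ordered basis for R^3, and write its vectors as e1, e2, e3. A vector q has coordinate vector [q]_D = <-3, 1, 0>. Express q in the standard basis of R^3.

<-3, -3, -9>

q = M [q]_D, where M has columns e1, ..., e3.
Carrying out the matrix-vector product, q = <-3, -3, -9>.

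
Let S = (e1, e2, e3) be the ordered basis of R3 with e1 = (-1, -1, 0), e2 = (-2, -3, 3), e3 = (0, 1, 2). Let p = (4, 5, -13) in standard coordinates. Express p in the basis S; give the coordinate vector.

(2, -3, -2)

We seek scalars with c_1 e1 + ... + c_3 e3 = p; equivalently solve M c = p where the columns of M are e1, ..., e3.
Gaussian elimination on [M | p] yields c = (2, -3, -2).
Check: 2e1 - 3e2 - 2e3 = (4, 5, -13).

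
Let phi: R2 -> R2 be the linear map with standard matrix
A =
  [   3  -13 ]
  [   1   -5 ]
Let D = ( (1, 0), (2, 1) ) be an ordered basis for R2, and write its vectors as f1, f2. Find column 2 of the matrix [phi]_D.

(-1, -3)

Column 2 of [phi]_D is the D-coordinate vector of phi(f2).
In standard coordinates phi(f2) = A f2 = (-7, -3).
Converting to D: (-7, -3) = -f1 - 3f2, so the coordinate vector is (-1, -3).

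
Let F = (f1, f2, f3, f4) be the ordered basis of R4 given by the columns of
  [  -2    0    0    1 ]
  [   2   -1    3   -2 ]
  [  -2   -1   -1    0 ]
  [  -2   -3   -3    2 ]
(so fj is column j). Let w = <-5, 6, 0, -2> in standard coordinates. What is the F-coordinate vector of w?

<1, -1, -1, -3>

We seek scalars with c_1 f1 + ... + c_4 f4 = w; equivalently solve M c = w where the columns of M are f1, ..., f4.
Row-reducing the augmented matrix [M | w] gives c = (1, -1, -1, -3).
Check: f1 - f2 - f3 - 3f4 = <-5, 6, 0, -2>.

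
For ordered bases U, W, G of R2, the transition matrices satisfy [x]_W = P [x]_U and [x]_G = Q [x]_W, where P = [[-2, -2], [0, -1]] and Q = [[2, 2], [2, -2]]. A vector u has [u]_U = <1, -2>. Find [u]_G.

First [u]_W = P [u]_U = <2, 2>.
Then [u]_G = Q [u]_W = <8, 0>.

<8, 0>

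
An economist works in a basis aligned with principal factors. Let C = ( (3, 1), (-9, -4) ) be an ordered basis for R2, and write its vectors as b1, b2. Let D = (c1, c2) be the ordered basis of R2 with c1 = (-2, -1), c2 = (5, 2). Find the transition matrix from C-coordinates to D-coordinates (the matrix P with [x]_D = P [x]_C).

Let M have columns bj and N have columns cj. Then for every x, N [x]_D = x = M [x]_C, so P = N^(-1) M.
Since det N = 1, N^(-1) has integer entries; multiplying gives P = [[1, 2], [1, -1]].

[[1, 2], [1, -1]]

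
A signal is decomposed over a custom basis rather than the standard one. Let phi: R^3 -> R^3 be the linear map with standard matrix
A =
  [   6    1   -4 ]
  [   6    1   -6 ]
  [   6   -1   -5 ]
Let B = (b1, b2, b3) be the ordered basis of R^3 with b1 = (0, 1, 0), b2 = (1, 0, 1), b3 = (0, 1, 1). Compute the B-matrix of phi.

The j-th column of [phi]_B is [phi(bj)]_B.
phi(b1) = A b1 = (1, 1, -1) = 3b1 + b2 - 2b3, so column 1 is (3, 1, -2).
Repeating for b2, b3 and assembling the columns gives [[3, 1, -2], [1, 2, -3], [-2, -1, -3]].

[[3, 1, -2], [1, 2, -3], [-2, -1, -3]]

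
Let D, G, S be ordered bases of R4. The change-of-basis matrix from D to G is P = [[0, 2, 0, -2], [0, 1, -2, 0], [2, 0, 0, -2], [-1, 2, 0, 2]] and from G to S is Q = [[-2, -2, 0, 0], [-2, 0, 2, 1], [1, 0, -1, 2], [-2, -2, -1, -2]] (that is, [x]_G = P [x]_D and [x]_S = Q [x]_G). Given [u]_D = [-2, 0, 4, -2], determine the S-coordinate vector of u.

Apply P to get G-coordinates [4, -8, 0, -2], then Q to get S-coordinates.
The result is [u]_S = [8, -10, 0, 12].

[8, -10, 0, 12]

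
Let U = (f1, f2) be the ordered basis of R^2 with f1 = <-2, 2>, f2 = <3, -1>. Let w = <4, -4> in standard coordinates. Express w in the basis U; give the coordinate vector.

[w]_U is the unique c with M c = w, where M has columns f1, f2.
System: -2c_1 + 3c_2 = 4, 2c_1 - c_2 = -4; solving gives c_1 = -2, c_2 = 0.
Check: -2f1 + 0·f2 = <4, -4>.

<-2, 0>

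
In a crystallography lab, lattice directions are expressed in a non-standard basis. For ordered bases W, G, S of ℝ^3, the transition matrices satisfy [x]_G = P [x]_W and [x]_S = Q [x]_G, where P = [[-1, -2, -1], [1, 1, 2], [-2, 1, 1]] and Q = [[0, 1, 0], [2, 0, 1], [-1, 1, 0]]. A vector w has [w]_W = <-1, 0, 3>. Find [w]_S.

<5, 1, 7>

Apply P to get G-coordinates <-2, 5, 5>, then Q to get S-coordinates.
The result is [w]_S = <5, 1, 7>.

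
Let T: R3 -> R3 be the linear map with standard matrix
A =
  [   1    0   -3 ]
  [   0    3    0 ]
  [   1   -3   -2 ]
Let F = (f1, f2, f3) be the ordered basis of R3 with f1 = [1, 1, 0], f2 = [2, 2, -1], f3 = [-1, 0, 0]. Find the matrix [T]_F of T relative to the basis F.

[[-1, 2, -2], [2, 2, 1], [2, 1, 1]]

With P the matrix whose columns are f1, ..., f3, [T]_F = P^(-1) A P.
Column by column: T(f1) = A f1 = [1, 3, -2]; its F-coordinates [-1, 2, 2] give column 1.
Continuing for each basis vector yields [T]_F = [[-1, 2, -2], [2, 2, 1], [2, 1, 1]].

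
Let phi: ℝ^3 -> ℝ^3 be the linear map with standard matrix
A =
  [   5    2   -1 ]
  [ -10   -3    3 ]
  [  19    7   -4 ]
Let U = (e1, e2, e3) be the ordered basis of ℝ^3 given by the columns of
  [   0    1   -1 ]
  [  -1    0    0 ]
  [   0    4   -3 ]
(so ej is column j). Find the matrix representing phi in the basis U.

The j-th column of [phi]_U is [phi(ej)]_U.
phi(e1) = A e1 = [-2, 3, -7] = -3e1 - e2 + e3, so column 1 is [-3, -1, 1].
Repeating for e2, e3 and assembling the columns gives [[-3, -2, -1], [-1, 0, -1], [1, -1, 1]].

[[-3, -2, -1], [-1, 0, -1], [1, -1, 1]]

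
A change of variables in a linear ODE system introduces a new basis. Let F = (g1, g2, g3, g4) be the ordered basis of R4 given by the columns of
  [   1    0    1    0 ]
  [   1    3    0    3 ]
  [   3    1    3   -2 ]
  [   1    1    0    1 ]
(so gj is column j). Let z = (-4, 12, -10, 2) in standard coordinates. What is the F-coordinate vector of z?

[z]_F is the unique c with M c = z, where M has columns g1, ..., g4.
Row-reducing the augmented matrix [M | z] gives c = (-3, 4, -1, 1).
Check: -3g1 + 4g2 - g3 + g4 = (-4, 12, -10, 2).

(-3, 4, -1, 1)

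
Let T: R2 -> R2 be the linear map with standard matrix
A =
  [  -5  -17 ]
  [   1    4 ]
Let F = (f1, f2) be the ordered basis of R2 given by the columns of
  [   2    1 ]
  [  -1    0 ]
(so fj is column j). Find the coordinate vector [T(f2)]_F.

<-1, -3>

Compute T(f2) = A f2 = <-5, 1> in standard coordinates.
Then write this in F-coordinates: solve for y in y_1 f1 + y_2 f2 = <-5, 1>.
This gives y = <-1, -3>, which is column 2 of [T]_F.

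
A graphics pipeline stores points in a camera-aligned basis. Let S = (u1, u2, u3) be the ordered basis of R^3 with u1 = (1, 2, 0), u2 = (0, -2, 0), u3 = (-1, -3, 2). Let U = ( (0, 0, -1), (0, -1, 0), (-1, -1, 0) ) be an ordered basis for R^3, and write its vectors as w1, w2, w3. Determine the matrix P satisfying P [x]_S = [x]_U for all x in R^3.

[[0, 0, -2], [-1, 2, 2], [-1, 0, 1]]

Column j of P is [uj]_U, since P maps S-coordinates to U-coordinates.
Expressing u1 in U: u1 = 0·w1 - w2 - w3, so column 1 of P is (0, -1, -1).
Doing the same for each uj gives P = [[0, 0, -2], [-1, 2, 2], [-1, 0, 1]].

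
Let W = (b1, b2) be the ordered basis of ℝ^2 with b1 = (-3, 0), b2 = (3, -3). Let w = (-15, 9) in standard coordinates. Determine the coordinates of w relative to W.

Write w = c_1 b1 + c_2 b2 and solve for the c_i.
System: -3c_1 + 3c_2 = -15, 0c_1 - 3c_2 = 9; solving gives c_1 = 2, c_2 = -3.
Check: 2b1 - 3b2 = (-15, 9).

(2, -3)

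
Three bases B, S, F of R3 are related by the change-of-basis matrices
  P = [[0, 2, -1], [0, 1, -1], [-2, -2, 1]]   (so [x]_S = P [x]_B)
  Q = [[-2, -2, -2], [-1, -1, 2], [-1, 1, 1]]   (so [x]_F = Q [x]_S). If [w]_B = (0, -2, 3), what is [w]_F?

First [w]_S = P [w]_B = (-7, -5, 7).
Then [w]_F = Q [w]_S = (10, 26, 9).

(10, 26, 9)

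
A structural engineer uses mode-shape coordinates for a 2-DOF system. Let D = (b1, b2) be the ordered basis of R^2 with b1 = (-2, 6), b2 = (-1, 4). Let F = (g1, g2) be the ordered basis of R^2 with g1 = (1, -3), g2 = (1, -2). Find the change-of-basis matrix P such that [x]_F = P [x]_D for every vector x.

[[-2, -2], [0, 1]]

Let M have columns bj and N have columns gj. Then for every x, N [x]_F = x = M [x]_D, so P = N^(-1) M.
Since det N = 1, N^(-1) has integer entries; multiplying gives P = [[-2, -2], [0, 1]].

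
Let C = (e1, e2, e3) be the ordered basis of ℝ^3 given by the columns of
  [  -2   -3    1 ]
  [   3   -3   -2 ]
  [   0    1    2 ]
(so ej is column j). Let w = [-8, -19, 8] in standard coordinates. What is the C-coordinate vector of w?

[-1, 4, 2]

Write w = c_1 e1 + ... + c_3 e3 and solve for the c_i.
Row-reducing the augmented matrix [M | w] gives c = (-1, 4, 2).
Check: -e1 + 4e2 + 2e3 = [-8, -19, 8].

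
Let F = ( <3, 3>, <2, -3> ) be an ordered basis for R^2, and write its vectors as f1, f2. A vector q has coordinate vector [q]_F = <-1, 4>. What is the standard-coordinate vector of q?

<5, -15>

q = M [q]_F, where M has columns f1, f2.
Carrying out the matrix-vector product, q = <5, -15>.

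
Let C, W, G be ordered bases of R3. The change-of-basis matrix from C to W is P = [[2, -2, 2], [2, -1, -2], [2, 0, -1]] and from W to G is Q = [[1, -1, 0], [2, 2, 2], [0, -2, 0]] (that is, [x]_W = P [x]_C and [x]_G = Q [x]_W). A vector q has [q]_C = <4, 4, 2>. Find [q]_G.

<4, 20, 0>

First [q]_W = P [q]_C = <4, 0, 6>.
Then [q]_G = Q [q]_W = <4, 20, 0>.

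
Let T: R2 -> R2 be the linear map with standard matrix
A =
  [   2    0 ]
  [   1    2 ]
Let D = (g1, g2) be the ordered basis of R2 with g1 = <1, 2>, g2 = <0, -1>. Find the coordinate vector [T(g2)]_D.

<0, 2>

Compute T(g2) = A g2 = <0, -2> in standard coordinates.
Then write this in D-coordinates: solve for y in y_1 g1 + y_2 g2 = <0, -2>.
This gives y = <0, 2>, which is column 2 of [T]_D.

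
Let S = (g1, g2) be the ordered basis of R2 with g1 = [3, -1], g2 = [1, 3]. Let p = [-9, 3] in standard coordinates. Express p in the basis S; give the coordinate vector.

[-3, 0]

We seek scalars with c_1 g1 + c_2 g2 = p; equivalently solve M c = p where the columns of M are g1, g2.
System: 3c_1 + c_2 = -9, -c_1 + 3c_2 = 3; solving gives c_1 = -3, c_2 = 0.
Check: -3g1 + 0·g2 = [-9, 3].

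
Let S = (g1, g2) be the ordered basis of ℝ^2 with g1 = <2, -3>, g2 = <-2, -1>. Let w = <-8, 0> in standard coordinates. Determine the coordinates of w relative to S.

We seek scalars with c_1 g1 + c_2 g2 = w; equivalently solve M c = w where the columns of M are g1, g2.
System: 2c_1 - 2c_2 = -8, -3c_1 - c_2 = 0; solving gives c_1 = -1, c_2 = 3.
Check: -g1 + 3g2 = <-8, 0>.

<-1, 3>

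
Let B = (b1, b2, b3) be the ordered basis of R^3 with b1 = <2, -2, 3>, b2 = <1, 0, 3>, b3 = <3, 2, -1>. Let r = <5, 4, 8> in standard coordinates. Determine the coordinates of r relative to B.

We seek scalars with c_1 b1 + ... + c_3 b3 = r; equivalently solve M c = r where the columns of M are b1, ..., b3.
Gaussian elimination on [M | r] yields c = (-1, 4, 1).
Check: -b1 + 4b2 + b3 = <5, 4, 8>.

<-1, 4, 1>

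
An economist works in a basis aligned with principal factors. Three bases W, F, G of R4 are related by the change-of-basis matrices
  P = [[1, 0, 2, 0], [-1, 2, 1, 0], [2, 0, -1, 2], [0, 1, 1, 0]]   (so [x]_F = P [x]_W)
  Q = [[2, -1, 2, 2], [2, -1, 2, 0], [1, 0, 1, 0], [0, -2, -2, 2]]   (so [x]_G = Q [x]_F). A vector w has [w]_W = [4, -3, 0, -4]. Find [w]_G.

[12, 18, 4, 14]

Composing the changes, [w]_G = Q P [w]_W.
Q P = [[7, 0, 3, 4], [7, -2, 1, 4], [3, 0, 1, 2], [-2, -2, 2, -4]]; applying this to [4, -3, 0, -4] gives [12, 18, 4, 14].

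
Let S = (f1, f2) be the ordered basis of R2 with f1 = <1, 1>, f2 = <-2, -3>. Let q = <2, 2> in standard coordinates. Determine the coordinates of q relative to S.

<2, 0>

[q]_S is the unique c with M c = q, where M has columns f1, f2.
System: c_1 - 2c_2 = 2, c_1 - 3c_2 = 2; solving gives c_1 = 2, c_2 = 0.
Check: 2f1 + 0·f2 = <2, 2>.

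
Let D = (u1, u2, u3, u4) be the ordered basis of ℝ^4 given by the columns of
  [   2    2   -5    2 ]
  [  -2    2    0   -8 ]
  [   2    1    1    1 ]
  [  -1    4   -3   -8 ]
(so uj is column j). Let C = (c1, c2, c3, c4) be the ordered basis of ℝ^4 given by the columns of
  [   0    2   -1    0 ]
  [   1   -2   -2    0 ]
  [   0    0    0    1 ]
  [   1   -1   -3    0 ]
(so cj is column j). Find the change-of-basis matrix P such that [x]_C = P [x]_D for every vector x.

Column j of P is [uj]_C, since P maps D-coordinates to C-coordinates.
Expressing u1 in C: u1 = 0·c1 + c2 + 0·c3 + 2c4, so column 1 of P is [0, 1, 0, 2].
Doing the same for each uj gives P = [[0, -2, -2, 0], [1, 0, -2, 2], [0, -2, 1, 2], [2, 1, 1, 1]].

[[0, -2, -2, 0], [1, 0, -2, 2], [0, -2, 1, 2], [2, 1, 1, 1]]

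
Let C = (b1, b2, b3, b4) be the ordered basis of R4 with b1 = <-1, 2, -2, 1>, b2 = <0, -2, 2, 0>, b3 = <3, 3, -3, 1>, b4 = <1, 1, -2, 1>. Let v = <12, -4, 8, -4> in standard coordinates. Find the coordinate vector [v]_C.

Write v = c_1 b1 + ... + c_4 b4 and solve for the c_i.
Solving this 4x4 system gives c = (-4, 2, 4, -4).
Check: -4b1 + 2b2 + 4b3 - 4b4 = <12, -4, 8, -4>.

<-4, 2, 4, -4>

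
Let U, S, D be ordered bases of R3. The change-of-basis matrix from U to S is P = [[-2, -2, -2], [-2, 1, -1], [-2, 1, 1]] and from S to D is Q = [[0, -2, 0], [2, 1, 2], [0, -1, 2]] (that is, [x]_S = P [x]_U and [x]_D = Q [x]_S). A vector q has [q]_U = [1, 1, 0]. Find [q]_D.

[2, -11, -1]

Composing the changes, [q]_D = Q P [q]_U.
Q P = [[4, -2, 2], [-10, -1, -3], [-2, 1, 3]]; applying this to [1, 1, 0] gives [2, -11, -1].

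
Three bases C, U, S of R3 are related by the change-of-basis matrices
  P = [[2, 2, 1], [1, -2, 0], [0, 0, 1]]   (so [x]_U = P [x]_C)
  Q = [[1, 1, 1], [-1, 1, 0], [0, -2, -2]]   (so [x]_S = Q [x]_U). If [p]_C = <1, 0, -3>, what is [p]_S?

<-3, 2, 4>

Composing the changes, [p]_S = Q P [p]_C.
Q P = [[3, 0, 2], [-1, -4, -1], [-2, 4, -2]]; applying this to <1, 0, -3> gives <-3, 2, 4>.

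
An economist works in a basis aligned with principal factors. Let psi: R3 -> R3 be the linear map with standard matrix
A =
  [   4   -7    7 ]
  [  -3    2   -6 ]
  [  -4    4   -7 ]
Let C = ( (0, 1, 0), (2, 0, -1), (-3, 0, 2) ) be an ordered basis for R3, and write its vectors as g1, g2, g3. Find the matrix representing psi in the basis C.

[[2, 0, -3], [-2, -1, -2], [1, -1, -2]]

With P the matrix whose columns are g1, ..., g3, [psi]_C = P^(-1) A P.
Column by column: psi(g1) = A g1 = (-7, 2, 4); its C-coordinates (2, -2, 1) give column 1.
Continuing for each basis vector yields [psi]_C = [[2, 0, -3], [-2, -1, -2], [1, -1, -2]].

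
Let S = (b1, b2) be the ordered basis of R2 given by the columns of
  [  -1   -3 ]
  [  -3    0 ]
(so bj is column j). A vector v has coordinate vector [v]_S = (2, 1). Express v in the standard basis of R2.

(-5, -6)

v = M [v]_S, where M has columns b1, b2.
Carrying out the matrix-vector product, v = (-5, -6).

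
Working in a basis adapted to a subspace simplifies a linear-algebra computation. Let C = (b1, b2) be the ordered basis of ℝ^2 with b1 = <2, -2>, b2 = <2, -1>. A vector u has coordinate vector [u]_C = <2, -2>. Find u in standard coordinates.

<0, -2>

By definition u = 2b1 - 2b2.
Summing componentwise gives <0, -2>.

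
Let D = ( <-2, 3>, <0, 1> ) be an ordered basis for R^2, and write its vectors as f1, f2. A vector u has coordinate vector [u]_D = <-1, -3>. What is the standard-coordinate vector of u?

The coordinates say u = -f1 - 3f2; adding the scaled basis vectors gives <2, -6>.

<2, -6>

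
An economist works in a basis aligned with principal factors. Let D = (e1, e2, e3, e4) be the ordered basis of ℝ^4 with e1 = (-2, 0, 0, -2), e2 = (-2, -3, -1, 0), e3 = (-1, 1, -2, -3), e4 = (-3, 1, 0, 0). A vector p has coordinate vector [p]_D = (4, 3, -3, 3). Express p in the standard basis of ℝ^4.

(-20, -9, 3, 1)

p = M [p]_D, where M has columns e1, ..., e4.
Carrying out the matrix-vector product, p = (-20, -9, 3, 1).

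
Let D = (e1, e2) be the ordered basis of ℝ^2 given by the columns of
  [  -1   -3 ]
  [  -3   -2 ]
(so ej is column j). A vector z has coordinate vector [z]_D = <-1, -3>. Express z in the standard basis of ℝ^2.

z = M [z]_D, where M has columns e1, e2.
Carrying out the matrix-vector product, z = <10, 9>.

<10, 9>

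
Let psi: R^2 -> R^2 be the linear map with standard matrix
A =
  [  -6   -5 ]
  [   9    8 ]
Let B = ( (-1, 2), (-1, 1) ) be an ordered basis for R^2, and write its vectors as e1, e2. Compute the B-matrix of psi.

[[3, 0], [1, -1]]

The j-th column of [psi]_B is [psi(ej)]_B.
psi(e1) = A e1 = (-4, 7) = 3e1 + e2, so column 1 is (3, 1).
Repeating for e2 and assembling the columns gives [[3, 0], [1, -1]].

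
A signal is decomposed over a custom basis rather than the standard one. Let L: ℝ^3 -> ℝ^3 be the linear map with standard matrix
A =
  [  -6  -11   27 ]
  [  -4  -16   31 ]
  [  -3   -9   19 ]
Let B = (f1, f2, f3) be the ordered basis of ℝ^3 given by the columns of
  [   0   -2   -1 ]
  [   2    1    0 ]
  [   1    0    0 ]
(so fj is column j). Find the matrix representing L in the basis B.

[[1, -3, 3], [-3, -2, -2], [1, 3, -2]]

Let P have columns f1, ..., f3. Then [L]_B = P^(-1) A P.
Here det P = 1, so P^(-1) is integer; computing A P first and then P^(-1)(A P) gives [[1, -3, 3], [-3, -2, -2], [1, 3, -2]].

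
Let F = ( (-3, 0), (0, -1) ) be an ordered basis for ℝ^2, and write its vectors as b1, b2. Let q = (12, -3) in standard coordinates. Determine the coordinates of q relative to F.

We seek scalars with c_1 b1 + c_2 b2 = q; equivalently solve M c = q where the columns of M are b1, b2.
System: -3c_1 + 0c_2 = 12, 0c_1 - c_2 = -3; solving gives c_1 = -4, c_2 = 3.
Check: -4b1 + 3b2 = (12, -3).

(-4, 3)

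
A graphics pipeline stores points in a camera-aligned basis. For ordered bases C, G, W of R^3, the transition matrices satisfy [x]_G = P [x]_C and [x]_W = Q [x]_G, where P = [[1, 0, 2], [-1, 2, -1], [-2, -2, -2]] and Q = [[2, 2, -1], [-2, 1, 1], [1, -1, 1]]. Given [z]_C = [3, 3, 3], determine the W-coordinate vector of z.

[36, -36, -9]

Composing the changes, [z]_W = Q P [z]_C.
Q P = [[2, 6, 4], [-5, 0, -7], [0, -4, 1]]; applying this to [3, 3, 3] gives [36, -36, -9].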